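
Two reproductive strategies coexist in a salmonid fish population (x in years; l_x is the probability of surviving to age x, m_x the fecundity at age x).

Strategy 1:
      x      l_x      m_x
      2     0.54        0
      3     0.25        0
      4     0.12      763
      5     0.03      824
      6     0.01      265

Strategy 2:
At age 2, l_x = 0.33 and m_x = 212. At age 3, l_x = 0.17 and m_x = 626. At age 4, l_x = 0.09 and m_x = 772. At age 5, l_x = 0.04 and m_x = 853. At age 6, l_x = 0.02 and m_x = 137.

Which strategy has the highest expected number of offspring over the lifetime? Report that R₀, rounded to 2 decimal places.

282.72

Strategy 1: R₀ = 0.54×0 + 0.25×0 + 0.12×763 + 0.03×824 + 0.01×265 = 118.9300
Strategy 2: R₀ = 0.33×212 + 0.17×626 + 0.09×772 + 0.04×853 + 0.02×137 = 282.7200
Highest R₀: strategy 2 with 282.7200.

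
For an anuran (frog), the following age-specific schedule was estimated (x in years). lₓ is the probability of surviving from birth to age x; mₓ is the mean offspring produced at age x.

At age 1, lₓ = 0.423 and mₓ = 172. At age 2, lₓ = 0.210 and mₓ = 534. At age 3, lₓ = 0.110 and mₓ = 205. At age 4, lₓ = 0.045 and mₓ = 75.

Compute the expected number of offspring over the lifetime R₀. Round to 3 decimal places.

210.821

R₀ = Σ lₓ mₓ:
  age 1: 0.423 × 172 = 72.7560
  age 2: 0.210 × 534 = 112.1400
  age 3: 0.110 × 205 = 22.5500
  age 4: 0.045 × 75 = 3.3750
R₀ = 72.7560 + 112.1400 + 22.5500 + 3.3750 = 210.8210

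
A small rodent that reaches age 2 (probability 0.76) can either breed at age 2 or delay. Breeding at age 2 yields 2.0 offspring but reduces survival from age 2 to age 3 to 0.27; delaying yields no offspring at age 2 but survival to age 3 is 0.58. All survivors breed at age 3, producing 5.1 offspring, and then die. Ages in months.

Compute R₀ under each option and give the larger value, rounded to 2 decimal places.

2.57

breed at age 2: R₀ = 0.76 × (2.0 + 0.27 × 5.1) = 0.76 × 3.3770 = 2.5665
delay to age 3: R₀ = 0.76 × (0.58 × 5.1) = 0.76 × 2.9580 = 2.2481
Higher: breed at age 2 (2.5665).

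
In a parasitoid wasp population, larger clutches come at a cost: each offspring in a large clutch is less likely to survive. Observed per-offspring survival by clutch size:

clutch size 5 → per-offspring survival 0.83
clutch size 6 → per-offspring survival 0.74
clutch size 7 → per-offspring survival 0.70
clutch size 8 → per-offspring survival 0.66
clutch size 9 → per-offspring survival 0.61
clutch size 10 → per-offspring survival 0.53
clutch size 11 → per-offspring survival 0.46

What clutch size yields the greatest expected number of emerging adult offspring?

Expected emerging adult offspring = c × s(c):
  c=5: 5 × 0.83 = 4.150
  c=6: 6 × 0.74 = 4.440
  c=7: 7 × 0.70 = 4.900
  c=8: 8 × 0.66 = 5.280
  c=9: 9 × 0.61 = 5.490
  c=10: 10 × 0.53 = 5.300
  c=11: 11 × 0.46 = 5.060
Maximum at c = 9 (5.490 emerging adult offspring).

9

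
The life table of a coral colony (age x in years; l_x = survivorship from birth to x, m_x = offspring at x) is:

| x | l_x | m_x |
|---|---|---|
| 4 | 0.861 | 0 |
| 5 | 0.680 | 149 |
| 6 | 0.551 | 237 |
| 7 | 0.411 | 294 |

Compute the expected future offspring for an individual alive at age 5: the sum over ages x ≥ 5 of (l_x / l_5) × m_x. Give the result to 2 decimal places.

l_5 = 0.680. Conditional survival from age 5 to x is l_x / l_5.
  x=5: (0.680/0.680) × 149 = 149.0000
  x=6: (0.551/0.680) × 237 = 192.0397
  x=7: (0.411/0.680) × 294 = 177.6971
Sum = 149.0000 + 192.0397 + 177.6971 = 518.7368

518.74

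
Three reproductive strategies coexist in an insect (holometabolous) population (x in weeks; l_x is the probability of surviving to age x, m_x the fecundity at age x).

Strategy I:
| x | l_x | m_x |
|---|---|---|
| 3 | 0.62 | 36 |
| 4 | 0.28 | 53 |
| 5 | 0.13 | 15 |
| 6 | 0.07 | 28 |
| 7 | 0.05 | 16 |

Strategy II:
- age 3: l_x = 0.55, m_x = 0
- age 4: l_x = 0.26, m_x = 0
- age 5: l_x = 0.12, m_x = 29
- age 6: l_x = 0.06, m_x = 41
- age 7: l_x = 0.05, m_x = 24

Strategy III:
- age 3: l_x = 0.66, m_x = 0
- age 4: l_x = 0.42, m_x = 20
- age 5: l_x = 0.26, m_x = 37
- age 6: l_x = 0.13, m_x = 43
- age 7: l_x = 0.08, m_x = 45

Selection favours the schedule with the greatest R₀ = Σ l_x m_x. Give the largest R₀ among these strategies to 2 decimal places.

41.87

Strategy I: R₀ = 0.62×36 + 0.28×53 + 0.13×15 + 0.07×28 + 0.05×16 = 41.8700
Strategy II: R₀ = 0.55×0 + 0.26×0 + 0.12×29 + 0.06×41 + 0.05×24 = 7.1400
Strategy III: R₀ = 0.66×0 + 0.42×20 + 0.26×37 + 0.13×43 + 0.08×45 = 27.2100
Highest R₀: strategy I with 41.8700.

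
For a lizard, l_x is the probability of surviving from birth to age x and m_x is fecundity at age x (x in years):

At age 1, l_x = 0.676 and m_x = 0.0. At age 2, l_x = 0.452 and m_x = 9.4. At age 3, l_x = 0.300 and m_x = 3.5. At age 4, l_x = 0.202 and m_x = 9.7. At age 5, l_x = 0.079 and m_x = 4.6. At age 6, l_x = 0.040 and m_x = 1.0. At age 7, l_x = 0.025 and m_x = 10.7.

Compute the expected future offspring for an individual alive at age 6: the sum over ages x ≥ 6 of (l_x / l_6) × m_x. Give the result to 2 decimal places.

l_6 = 0.040. Conditional survival from age 6 to x is l_x / l_6.
  x=6: (0.040/0.040) × 1.0 = 1.0000
  x=7: (0.025/0.040) × 10.7 = 6.6875
Sum = 1.0000 + 6.6875 = 7.6875

7.69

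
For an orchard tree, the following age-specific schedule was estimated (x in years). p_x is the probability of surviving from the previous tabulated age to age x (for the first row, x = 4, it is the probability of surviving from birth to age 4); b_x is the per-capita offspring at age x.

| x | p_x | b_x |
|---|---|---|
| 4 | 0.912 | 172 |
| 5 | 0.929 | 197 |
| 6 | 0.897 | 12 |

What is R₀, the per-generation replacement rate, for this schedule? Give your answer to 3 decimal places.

Survivorship from birth: l_x = p_4·p_5·…·p_x.
  l_4 = 0.91200
  l_5 = 0.84725
  l_6 = 0.75998
R₀ = Σ l_x b_x:
  age 4: 0.91200 × 172 = 156.8640
  age 5: 0.84725 × 197 = 166.9082
  age 6: 0.75998 × 12 = 9.1198
R₀ = 156.8640 + 166.9082 + 9.1198 = 332.8920

332.892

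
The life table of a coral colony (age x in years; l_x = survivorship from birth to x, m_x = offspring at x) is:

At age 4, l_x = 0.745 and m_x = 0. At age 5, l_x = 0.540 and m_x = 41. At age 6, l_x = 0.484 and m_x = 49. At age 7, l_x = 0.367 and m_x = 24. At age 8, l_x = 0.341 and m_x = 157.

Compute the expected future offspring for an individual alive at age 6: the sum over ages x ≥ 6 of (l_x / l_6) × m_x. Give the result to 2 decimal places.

l_6 = 0.484. Conditional survival from age 6 to x is l_x / l_6.
  x=6: (0.484/0.484) × 49 = 49.0000
  x=7: (0.367/0.484) × 24 = 18.1983
  x=8: (0.341/0.484) × 157 = 110.6136
Sum = 49.0000 + 18.1983 + 110.6136 = 177.8120

177.81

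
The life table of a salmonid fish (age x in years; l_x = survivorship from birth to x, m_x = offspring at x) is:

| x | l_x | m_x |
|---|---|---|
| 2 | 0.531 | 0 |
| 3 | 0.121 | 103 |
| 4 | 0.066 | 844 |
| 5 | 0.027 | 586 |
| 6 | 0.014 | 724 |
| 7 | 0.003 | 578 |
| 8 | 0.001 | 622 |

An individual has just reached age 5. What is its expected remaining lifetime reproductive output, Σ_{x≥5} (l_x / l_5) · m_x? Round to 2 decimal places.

l_5 = 0.027. Conditional survival from age 5 to x is l_x / l_5.
  x=5: (0.027/0.027) × 586 = 586.0000
  x=6: (0.014/0.027) × 724 = 375.4074
  x=7: (0.003/0.027) × 578 = 64.2222
  x=8: (0.001/0.027) × 622 = 23.0370
Sum = 586.0000 + 375.4074 + 64.2222 + 23.0370 = 1048.6667

1048.67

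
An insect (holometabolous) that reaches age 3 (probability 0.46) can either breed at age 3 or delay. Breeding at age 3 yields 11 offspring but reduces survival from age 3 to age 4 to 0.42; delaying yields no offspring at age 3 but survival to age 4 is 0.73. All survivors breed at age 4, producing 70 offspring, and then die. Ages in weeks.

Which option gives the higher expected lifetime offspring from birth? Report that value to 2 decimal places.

breed at age 3: R₀ = 0.46 × (11 + 0.42 × 70) = 0.46 × 40.4000 = 18.5840
delay to age 4: R₀ = 0.46 × (0.73 × 70) = 0.46 × 51.1000 = 23.5060
Higher: delay to age 4 (23.5060).

23.51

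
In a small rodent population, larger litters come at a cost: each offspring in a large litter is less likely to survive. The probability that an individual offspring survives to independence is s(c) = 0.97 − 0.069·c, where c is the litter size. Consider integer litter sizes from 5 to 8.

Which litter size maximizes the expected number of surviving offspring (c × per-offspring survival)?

Expected surviving offspring = c × s(c):
  c=5: 5 × 0.625 = 3.125
  c=6: 6 × 0.556 = 3.336
  c=7: 7 × 0.487 = 3.409
  c=8: 8 × 0.418 = 3.344
Maximum at c = 7 (3.409 surviving offspring).

7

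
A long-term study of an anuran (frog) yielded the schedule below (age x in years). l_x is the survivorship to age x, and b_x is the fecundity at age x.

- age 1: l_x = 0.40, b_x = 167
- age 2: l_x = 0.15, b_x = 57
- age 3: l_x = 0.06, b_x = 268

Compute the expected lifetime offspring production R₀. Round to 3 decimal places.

R₀ = Σ l_x b_x:
  age 1: 0.40 × 167 = 66.8000
  age 2: 0.15 × 57 = 8.5500
  age 3: 0.06 × 268 = 16.0800
R₀ = 66.8000 + 8.5500 + 16.0800 = 91.4300

91.430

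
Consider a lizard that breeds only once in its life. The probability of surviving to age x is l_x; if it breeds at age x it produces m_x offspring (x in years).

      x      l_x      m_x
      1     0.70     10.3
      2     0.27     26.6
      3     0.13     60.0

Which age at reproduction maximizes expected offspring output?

Expected offspring if breeding at age x = l_x × m_x:
  age 1: 0.70 × 10.3 = 7.210
  age 2: 0.27 × 26.6 = 7.182
  age 3: 0.13 × 60.0 = 7.800
Maximum at age 3 (7.800).

3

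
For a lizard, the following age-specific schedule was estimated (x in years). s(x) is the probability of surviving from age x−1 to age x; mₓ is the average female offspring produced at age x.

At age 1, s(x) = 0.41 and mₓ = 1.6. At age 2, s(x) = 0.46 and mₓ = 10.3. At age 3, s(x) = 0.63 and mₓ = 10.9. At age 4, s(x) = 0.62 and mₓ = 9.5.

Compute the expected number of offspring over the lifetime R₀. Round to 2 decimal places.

4.59

Survivorship from birth: l_x = s_1·s_2·…·s_x.
  l_1 = 0.41000
  l_2 = 0.18860
  l_3 = 0.11882
  l_4 = 0.07367
R₀ = Σ l_x mₓ:
  age 1: 0.41000 × 1.6 = 0.6560
  age 2: 0.18860 × 10.3 = 1.9426
  age 3: 0.11882 × 10.9 = 1.2951
  age 4: 0.07367 × 9.5 = 0.6999
R₀ = 0.6560 + 1.9426 + 1.2951 + 0.6999 = 4.5936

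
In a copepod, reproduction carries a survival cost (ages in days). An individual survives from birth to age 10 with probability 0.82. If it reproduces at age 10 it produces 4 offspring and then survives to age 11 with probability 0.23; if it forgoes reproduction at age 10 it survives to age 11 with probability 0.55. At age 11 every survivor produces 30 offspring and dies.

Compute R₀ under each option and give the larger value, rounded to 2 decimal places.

breed at age 10: R₀ = 0.82 × (4 + 0.23 × 30) = 0.82 × 10.9000 = 8.9380
delay to age 11: R₀ = 0.82 × (0.55 × 30) = 0.82 × 16.5000 = 13.5300
Higher: delay to age 11 (13.5300).

13.53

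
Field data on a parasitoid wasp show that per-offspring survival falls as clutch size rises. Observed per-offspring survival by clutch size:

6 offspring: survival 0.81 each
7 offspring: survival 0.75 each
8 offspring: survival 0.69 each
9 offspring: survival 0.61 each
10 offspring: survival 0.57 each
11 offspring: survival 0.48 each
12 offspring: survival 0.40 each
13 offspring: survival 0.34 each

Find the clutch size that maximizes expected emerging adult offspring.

10

Expected emerging adult offspring = c × s(c):
  c=6: 6 × 0.81 = 4.860
  c=7: 7 × 0.75 = 5.250
  c=8: 8 × 0.69 = 5.520
  c=9: 9 × 0.61 = 5.490
  c=10: 10 × 0.57 = 5.700
  c=11: 11 × 0.48 = 5.280
  c=12: 12 × 0.40 = 4.800
  c=13: 13 × 0.34 = 4.420
Maximum at c = 10 (5.700 emerging adult offspring).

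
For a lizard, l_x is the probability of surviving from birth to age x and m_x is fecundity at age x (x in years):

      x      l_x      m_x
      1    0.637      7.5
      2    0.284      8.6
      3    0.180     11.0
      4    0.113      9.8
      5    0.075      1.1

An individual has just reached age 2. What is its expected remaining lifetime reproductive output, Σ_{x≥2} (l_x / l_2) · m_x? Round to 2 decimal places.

l_2 = 0.284. Conditional survival from age 2 to x is l_x / l_2.
  x=2: (0.284/0.284) × 8.6 = 8.6000
  x=3: (0.180/0.284) × 11.0 = 6.9718
  x=4: (0.113/0.284) × 9.8 = 3.8993
  x=5: (0.075/0.284) × 1.1 = 0.2905
Sum = 8.6000 + 6.9718 + 3.8993 + 0.2905 = 19.7616

19.76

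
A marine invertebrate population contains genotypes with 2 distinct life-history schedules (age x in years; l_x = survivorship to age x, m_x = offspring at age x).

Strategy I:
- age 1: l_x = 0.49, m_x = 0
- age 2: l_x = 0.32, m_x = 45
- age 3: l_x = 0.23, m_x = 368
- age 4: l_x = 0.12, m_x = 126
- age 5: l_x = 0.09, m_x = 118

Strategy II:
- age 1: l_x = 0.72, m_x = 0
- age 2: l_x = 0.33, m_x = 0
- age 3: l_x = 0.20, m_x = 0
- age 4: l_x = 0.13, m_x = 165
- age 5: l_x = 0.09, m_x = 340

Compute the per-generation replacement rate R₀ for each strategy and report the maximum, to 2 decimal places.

Strategy I: R₀ = 0.49×0 + 0.32×45 + 0.23×368 + 0.12×126 + 0.09×118 = 124.7800
Strategy II: R₀ = 0.72×0 + 0.33×0 + 0.20×0 + 0.13×165 + 0.09×340 = 52.0500
Highest R₀: strategy I with 124.7800.

124.78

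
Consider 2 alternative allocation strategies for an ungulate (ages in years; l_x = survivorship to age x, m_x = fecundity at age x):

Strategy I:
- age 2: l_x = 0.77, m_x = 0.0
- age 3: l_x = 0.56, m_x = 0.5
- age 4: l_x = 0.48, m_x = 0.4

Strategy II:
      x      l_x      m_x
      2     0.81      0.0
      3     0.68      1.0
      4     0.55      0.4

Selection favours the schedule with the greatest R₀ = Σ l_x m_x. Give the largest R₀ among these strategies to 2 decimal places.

Strategy I: R₀ = 0.77×0.0 + 0.56×0.5 + 0.48×0.4 = 0.4720
Strategy II: R₀ = 0.81×0.0 + 0.68×1.0 + 0.55×0.4 = 0.9000
Highest R₀: strategy II with 0.9000.

0.90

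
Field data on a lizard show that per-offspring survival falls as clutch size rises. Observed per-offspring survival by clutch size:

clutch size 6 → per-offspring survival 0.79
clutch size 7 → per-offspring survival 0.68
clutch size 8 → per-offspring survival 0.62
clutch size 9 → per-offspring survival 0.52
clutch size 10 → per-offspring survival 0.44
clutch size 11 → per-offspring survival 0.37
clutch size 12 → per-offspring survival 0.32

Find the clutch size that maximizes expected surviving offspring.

8

Expected surviving offspring = c × s(c):
  c=6: 6 × 0.79 = 4.740
  c=7: 7 × 0.68 = 4.760
  c=8: 8 × 0.62 = 4.960
  c=9: 9 × 0.52 = 4.680
  c=10: 10 × 0.44 = 4.400
  c=11: 11 × 0.37 = 4.070
  c=12: 12 × 0.32 = 3.840
Maximum at c = 8 (4.960 surviving offspring).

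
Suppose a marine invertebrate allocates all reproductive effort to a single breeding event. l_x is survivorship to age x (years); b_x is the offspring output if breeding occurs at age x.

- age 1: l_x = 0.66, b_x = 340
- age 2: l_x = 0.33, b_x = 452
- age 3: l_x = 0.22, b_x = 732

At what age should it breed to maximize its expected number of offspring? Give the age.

1

Expected offspring if breeding at age x = l_x × b_x:
  age 1: 0.66 × 340 = 224.400
  age 2: 0.33 × 452 = 149.160
  age 3: 0.22 × 732 = 161.040
Maximum at age 1 (224.400).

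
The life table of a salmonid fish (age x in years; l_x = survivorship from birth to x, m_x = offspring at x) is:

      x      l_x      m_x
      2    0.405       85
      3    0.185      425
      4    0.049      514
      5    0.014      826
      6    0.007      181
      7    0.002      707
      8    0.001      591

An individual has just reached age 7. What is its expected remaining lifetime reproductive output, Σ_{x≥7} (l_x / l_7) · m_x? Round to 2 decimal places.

l_7 = 0.002. Conditional survival from age 7 to x is l_x / l_7.
  x=7: (0.002/0.002) × 707 = 707.0000
  x=8: (0.001/0.002) × 591 = 295.5000
Sum = 707.0000 + 295.5000 = 1002.5000

1002.50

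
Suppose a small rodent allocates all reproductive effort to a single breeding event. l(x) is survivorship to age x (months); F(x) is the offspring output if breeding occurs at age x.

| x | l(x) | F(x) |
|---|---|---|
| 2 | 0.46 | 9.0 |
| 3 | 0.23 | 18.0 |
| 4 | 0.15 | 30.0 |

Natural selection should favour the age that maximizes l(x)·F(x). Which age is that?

Expected offspring if breeding at age x = l(x) × F(x):
  age 2: 0.46 × 9.0 = 4.140
  age 3: 0.23 × 18.0 = 4.140
  age 4: 0.15 × 30.0 = 4.500
Maximum at age 4 (4.500).

4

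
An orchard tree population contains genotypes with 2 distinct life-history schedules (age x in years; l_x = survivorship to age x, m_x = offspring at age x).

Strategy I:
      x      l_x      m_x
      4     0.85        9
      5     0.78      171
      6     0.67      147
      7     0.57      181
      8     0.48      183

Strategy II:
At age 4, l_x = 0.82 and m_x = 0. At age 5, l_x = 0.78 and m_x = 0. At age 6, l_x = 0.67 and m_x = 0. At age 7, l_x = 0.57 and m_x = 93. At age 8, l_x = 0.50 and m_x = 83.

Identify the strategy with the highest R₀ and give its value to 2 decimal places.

430.53

Strategy I: R₀ = 0.85×9 + 0.78×171 + 0.67×147 + 0.57×181 + 0.48×183 = 430.5300
Strategy II: R₀ = 0.82×0 + 0.78×0 + 0.67×0 + 0.57×93 + 0.50×83 = 94.5100
Highest R₀: strategy I with 430.5300.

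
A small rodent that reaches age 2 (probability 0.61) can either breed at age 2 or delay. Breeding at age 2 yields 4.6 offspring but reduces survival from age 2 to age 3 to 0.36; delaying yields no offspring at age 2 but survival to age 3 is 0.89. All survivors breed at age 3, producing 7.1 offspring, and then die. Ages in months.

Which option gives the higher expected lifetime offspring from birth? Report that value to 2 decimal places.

breed at age 2: R₀ = 0.61 × (4.6 + 0.36 × 7.1) = 0.61 × 7.1560 = 4.3652
delay to age 3: R₀ = 0.61 × (0.89 × 7.1) = 0.61 × 6.3190 = 3.8546
Higher: breed at age 2 (4.3652).

4.37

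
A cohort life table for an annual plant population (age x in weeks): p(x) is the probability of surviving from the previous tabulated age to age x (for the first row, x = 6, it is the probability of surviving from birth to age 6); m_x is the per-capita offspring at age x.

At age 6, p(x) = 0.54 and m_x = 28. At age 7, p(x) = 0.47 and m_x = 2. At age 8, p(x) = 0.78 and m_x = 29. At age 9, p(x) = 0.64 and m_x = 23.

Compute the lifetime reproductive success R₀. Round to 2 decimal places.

24.28

Survivorship from birth: l_x = p_6·p_7·…·p_x.
  l_6 = 0.54000
  l_7 = 0.25380
  l_8 = 0.19796
  l_9 = 0.12670
R₀ = Σ l_x m_x:
  age 6: 0.54000 × 28 = 15.1200
  age 7: 0.25380 × 2 = 0.5076
  age 8: 0.19796 × 29 = 5.7408
  age 9: 0.12670 × 23 = 2.9141
R₀ = 15.1200 + 0.5076 + 5.7408 + 2.9141 = 24.2825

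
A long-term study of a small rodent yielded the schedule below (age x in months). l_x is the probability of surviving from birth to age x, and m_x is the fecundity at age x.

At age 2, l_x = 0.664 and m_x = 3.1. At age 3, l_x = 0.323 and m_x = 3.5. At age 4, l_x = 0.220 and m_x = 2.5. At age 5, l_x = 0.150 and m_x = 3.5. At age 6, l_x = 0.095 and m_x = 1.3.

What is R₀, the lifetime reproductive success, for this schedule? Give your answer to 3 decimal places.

R₀ = Σ l_x m_x:
  age 2: 0.664 × 3.1 = 2.0584
  age 3: 0.323 × 3.5 = 1.1305
  age 4: 0.220 × 2.5 = 0.5500
  age 5: 0.150 × 3.5 = 0.5250
  age 6: 0.095 × 1.3 = 0.1235
R₀ = 2.0584 + 1.1305 + 0.5500 + 0.5250 + 0.1235 = 4.3874

4.387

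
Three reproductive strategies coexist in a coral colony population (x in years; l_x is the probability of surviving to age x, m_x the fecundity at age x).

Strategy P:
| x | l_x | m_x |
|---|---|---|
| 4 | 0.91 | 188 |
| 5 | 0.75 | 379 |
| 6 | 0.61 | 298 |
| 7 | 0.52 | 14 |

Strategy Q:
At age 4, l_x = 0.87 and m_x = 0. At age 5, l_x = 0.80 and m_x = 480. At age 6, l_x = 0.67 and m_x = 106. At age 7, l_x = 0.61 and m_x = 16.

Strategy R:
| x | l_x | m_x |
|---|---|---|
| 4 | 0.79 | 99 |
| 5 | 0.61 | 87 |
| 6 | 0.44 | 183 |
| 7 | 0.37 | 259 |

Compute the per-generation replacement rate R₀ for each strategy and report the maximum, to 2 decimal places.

Strategy P: R₀ = 0.91×188 + 0.75×379 + 0.61×298 + 0.52×14 = 644.3900
Strategy Q: R₀ = 0.87×0 + 0.80×480 + 0.67×106 + 0.61×16 = 464.7800
Strategy R: R₀ = 0.79×99 + 0.61×87 + 0.44×183 + 0.37×259 = 307.6300
Highest R₀: strategy P with 644.3900.

644.39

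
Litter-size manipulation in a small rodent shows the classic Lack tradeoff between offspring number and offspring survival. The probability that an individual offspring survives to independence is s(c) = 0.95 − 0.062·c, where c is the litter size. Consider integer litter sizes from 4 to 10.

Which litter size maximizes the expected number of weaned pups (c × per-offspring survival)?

8

Expected weaned pups = c × s(c):
  c=4: 4 × 0.702 = 2.808
  c=5: 5 × 0.640 = 3.200
  c=6: 6 × 0.578 = 3.468
  c=7: 7 × 0.516 = 3.612
  c=8: 8 × 0.454 = 3.632
  c=9: 9 × 0.392 = 3.528
  c=10: 10 × 0.330 = 3.300
Maximum at c = 8 (3.632 weaned pups).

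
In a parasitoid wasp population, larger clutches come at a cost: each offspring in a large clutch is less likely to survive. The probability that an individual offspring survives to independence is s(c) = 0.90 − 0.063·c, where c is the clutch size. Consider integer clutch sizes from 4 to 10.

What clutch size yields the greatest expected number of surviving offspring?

7

Expected surviving offspring = c × s(c):
  c=4: 4 × 0.648 = 2.592
  c=5: 5 × 0.585 = 2.925
  c=6: 6 × 0.522 = 3.132
  c=7: 7 × 0.459 = 3.213
  c=8: 8 × 0.396 = 3.168
  c=9: 9 × 0.333 = 2.997
  c=10: 10 × 0.270 = 2.700
Maximum at c = 7 (3.213 surviving offspring).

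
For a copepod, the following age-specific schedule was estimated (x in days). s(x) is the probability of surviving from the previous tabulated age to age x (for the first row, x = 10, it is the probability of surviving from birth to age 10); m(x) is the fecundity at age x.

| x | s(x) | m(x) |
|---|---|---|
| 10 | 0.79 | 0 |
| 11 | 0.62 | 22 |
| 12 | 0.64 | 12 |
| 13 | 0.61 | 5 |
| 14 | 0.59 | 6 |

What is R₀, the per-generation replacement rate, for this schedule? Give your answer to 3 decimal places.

16.170

Survivorship from birth: l_x = s_10·s_11·…·s_x.
  l_10 = 0.79000
  l_11 = 0.48980
  l_12 = 0.31347
  l_13 = 0.19122
  l_14 = 0.11282
R₀ = Σ l_x m(x):
  age 10: 0.79000 × 0 = 0.0000
  age 11: 0.48980 × 22 = 10.7756
  age 12: 0.31347 × 12 = 3.7616
  age 13: 0.19122 × 5 = 0.9561
  age 14: 0.11282 × 6 = 0.6769
R₀ = 0.0000 + 10.7756 + 3.7616 + 0.9561 + 0.6769 = 16.1703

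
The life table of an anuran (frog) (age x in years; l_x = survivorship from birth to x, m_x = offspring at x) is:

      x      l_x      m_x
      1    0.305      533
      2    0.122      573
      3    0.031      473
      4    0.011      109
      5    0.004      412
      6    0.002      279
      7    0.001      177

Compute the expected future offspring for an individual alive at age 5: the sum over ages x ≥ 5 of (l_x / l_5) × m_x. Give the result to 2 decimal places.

595.75

l_5 = 0.004. Conditional survival from age 5 to x is l_x / l_5.
  x=5: (0.004/0.004) × 412 = 412.0000
  x=6: (0.002/0.004) × 279 = 139.5000
  x=7: (0.001/0.004) × 177 = 44.2500
Sum = 412.0000 + 139.5000 + 44.2500 = 595.7500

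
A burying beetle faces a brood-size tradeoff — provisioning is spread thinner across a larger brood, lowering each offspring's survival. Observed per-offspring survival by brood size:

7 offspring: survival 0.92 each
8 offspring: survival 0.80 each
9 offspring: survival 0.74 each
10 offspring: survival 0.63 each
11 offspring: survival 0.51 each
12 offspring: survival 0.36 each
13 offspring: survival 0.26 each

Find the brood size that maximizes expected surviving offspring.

9

Expected surviving offspring = c × s(c):
  c=7: 7 × 0.92 = 6.440
  c=8: 8 × 0.80 = 6.400
  c=9: 9 × 0.74 = 6.660
  c=10: 10 × 0.63 = 6.300
  c=11: 11 × 0.51 = 5.610
  c=12: 12 × 0.36 = 4.320
  c=13: 13 × 0.26 = 3.380
Maximum at c = 9 (6.660 surviving offspring).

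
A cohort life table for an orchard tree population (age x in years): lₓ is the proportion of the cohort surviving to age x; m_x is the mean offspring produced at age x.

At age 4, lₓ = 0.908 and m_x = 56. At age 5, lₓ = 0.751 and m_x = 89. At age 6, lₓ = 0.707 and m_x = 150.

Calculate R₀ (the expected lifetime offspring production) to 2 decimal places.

223.74

R₀ = Σ lₓ m_x:
  age 4: 0.908 × 56 = 50.8480
  age 5: 0.751 × 89 = 66.8390
  age 6: 0.707 × 150 = 106.0500
R₀ = 50.8480 + 66.8390 + 106.0500 = 223.7370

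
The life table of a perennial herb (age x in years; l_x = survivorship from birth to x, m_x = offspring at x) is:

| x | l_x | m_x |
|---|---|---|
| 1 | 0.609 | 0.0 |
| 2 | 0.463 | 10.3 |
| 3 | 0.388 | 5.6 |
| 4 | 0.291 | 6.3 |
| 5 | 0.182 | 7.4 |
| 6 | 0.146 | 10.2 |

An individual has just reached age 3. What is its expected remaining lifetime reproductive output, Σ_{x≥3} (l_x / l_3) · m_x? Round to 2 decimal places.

17.63

l_3 = 0.388. Conditional survival from age 3 to x is l_x / l_3.
  x=3: (0.388/0.388) × 5.6 = 5.6000
  x=4: (0.291/0.388) × 6.3 = 4.7250
  x=5: (0.182/0.388) × 7.4 = 3.4711
  x=6: (0.146/0.388) × 10.2 = 3.8381
Sum = 5.6000 + 4.7250 + 3.4711 + 3.8381 = 17.6343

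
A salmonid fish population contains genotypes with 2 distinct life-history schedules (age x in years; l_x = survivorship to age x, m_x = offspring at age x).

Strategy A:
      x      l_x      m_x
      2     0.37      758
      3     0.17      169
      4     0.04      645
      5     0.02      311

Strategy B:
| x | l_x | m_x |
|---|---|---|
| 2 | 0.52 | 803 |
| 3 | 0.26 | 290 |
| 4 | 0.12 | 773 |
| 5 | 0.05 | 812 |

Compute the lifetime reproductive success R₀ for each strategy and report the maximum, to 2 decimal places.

Strategy A: R₀ = 0.37×758 + 0.17×169 + 0.04×645 + 0.02×311 = 341.2100
Strategy B: R₀ = 0.52×803 + 0.26×290 + 0.12×773 + 0.05×812 = 626.3200
Highest R₀: strategy B with 626.3200.

626.32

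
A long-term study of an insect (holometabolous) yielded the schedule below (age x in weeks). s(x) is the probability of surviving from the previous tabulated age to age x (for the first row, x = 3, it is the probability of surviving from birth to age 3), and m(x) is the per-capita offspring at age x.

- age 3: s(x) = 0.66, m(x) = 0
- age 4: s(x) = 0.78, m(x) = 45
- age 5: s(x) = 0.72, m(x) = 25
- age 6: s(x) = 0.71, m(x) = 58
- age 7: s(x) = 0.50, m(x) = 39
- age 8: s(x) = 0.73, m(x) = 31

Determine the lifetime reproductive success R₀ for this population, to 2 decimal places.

Survivorship from birth: l_x = s_3·s_4·…·s_x.
  l_3 = 0.66000
  l_4 = 0.51480
  l_5 = 0.37066
  l_6 = 0.26317
  l_7 = 0.13158
  l_8 = 0.09606
R₀ = Σ l_x m(x):
  age 3: 0.66000 × 0 = 0.0000
  age 4: 0.51480 × 45 = 23.1660
  age 5: 0.37066 × 25 = 9.2665
  age 6: 0.26317 × 58 = 15.2639
  age 7: 0.13158 × 39 = 5.1316
  age 8: 0.09606 × 31 = 2.9779
R₀ = 0.0000 + 23.1660 + 9.2665 + 15.2639 + 5.1316 + 2.9779 = 55.8058

55.81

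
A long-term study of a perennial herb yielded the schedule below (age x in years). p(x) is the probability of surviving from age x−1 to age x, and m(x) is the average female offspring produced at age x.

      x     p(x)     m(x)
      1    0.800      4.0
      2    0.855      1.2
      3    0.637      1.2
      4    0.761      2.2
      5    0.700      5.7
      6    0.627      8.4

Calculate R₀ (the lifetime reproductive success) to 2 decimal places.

7.82

Survivorship from birth: l_x = p_1·p_2·…·p_x.
  l_1 = 0.80000
  l_2 = 0.68400
  l_3 = 0.43571
  l_4 = 0.33157
  l_5 = 0.23210
  l_6 = 0.14553
R₀ = Σ l_x m(x):
  age 1: 0.80000 × 4.0 = 3.2000
  age 2: 0.68400 × 1.2 = 0.8208
  age 3: 0.43571 × 1.2 = 0.5229
  age 4: 0.33157 × 2.2 = 0.7295
  age 5: 0.23210 × 5.7 = 1.3230
  age 6: 0.14553 × 8.4 = 1.2225
R₀ = 3.2000 + 0.8208 + 0.5229 + 0.7295 + 1.3230 + 1.2225 = 7.8185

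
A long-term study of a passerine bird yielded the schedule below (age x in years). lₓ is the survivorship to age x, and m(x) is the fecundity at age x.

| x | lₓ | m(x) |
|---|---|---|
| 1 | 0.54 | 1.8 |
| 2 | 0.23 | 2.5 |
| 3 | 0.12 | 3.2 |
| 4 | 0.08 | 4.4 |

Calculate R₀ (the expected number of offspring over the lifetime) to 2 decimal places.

R₀ = Σ lₓ m(x):
  age 1: 0.54 × 1.8 = 0.9720
  age 2: 0.23 × 2.5 = 0.5750
  age 3: 0.12 × 3.2 = 0.3840
  age 4: 0.08 × 4.4 = 0.3520
R₀ = 0.9720 + 0.5750 + 0.3840 + 0.3520 = 2.2830

2.28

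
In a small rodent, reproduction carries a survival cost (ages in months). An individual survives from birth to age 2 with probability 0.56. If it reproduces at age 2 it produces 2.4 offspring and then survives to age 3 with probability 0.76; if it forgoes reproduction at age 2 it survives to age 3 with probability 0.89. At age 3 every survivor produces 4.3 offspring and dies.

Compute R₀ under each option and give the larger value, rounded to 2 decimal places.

breed at age 2: R₀ = 0.56 × (2.4 + 0.76 × 4.3) = 0.56 × 5.6680 = 3.1741
delay to age 3: R₀ = 0.56 × (0.89 × 4.3) = 0.56 × 3.8270 = 2.1431
Higher: breed at age 2 (3.1741).

3.17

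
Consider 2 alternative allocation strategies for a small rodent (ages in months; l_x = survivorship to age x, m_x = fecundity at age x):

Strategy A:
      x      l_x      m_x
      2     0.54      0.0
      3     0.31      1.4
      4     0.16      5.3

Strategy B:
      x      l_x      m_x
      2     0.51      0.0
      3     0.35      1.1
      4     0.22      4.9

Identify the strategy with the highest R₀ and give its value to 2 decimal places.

1.46

Strategy A: R₀ = 0.54×0.0 + 0.31×1.4 + 0.16×5.3 = 1.2820
Strategy B: R₀ = 0.51×0.0 + 0.35×1.1 + 0.22×4.9 = 1.4630
Highest R₀: strategy B with 1.4630.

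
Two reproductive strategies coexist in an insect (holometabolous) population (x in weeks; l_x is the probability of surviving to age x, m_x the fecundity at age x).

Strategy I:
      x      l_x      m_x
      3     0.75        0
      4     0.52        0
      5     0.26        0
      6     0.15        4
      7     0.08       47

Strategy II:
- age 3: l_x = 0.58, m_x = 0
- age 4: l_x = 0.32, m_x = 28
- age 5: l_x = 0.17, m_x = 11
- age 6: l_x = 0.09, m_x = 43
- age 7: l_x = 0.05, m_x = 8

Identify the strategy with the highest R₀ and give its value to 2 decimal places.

15.10

Strategy I: R₀ = 0.75×0 + 0.52×0 + 0.26×0 + 0.15×4 + 0.08×47 = 4.3600
Strategy II: R₀ = 0.58×0 + 0.32×28 + 0.17×11 + 0.09×43 + 0.05×8 = 15.1000
Highest R₀: strategy II with 15.1000.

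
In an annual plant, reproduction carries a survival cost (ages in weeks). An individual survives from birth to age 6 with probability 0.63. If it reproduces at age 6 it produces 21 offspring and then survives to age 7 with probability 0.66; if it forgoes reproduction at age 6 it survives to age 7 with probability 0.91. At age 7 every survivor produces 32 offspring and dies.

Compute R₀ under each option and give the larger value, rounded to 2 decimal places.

26.54

breed at age 6: R₀ = 0.63 × (21 + 0.66 × 32) = 0.63 × 42.1200 = 26.5356
delay to age 7: R₀ = 0.63 × (0.91 × 32) = 0.63 × 29.1200 = 18.3456
Higher: breed at age 6 (26.5356).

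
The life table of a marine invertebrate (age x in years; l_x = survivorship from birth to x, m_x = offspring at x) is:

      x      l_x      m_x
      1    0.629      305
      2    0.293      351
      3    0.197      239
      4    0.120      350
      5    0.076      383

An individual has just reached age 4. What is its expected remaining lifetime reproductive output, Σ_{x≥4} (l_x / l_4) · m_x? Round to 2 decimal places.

l_4 = 0.120. Conditional survival from age 4 to x is l_x / l_4.
  x=4: (0.120/0.120) × 350 = 350.0000
  x=5: (0.076/0.120) × 383 = 242.5667
Sum = 350.0000 + 242.5667 = 592.5667

592.57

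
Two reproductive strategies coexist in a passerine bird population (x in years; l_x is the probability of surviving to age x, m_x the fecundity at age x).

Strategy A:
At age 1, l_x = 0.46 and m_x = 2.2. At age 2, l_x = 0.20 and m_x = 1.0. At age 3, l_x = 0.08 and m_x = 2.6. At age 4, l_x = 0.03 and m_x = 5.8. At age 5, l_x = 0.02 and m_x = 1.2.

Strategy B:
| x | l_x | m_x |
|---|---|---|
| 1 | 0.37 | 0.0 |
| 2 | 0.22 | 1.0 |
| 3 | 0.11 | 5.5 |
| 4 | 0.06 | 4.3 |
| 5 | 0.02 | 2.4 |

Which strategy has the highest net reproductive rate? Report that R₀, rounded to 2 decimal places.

1.62

Strategy A: R₀ = 0.46×2.2 + 0.20×1.0 + 0.08×2.6 + 0.03×5.8 + 0.02×1.2 = 1.6180
Strategy B: R₀ = 0.37×0.0 + 0.22×1.0 + 0.11×5.5 + 0.06×4.3 + 0.02×2.4 = 1.1310
Highest R₀: strategy A with 1.6180.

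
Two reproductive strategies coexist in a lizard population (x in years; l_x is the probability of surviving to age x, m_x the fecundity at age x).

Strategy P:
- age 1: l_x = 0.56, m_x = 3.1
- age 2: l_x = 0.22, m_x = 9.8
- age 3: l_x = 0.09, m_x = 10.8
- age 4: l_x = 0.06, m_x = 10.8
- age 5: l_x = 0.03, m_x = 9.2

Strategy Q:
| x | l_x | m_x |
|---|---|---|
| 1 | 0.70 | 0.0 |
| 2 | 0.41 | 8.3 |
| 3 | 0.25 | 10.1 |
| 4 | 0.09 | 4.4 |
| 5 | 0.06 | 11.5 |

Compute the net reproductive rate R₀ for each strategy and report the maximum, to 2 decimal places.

Strategy P: R₀ = 0.56×3.1 + 0.22×9.8 + 0.09×10.8 + 0.06×10.8 + 0.03×9.2 = 5.7880
Strategy Q: R₀ = 0.70×0.0 + 0.41×8.3 + 0.25×10.1 + 0.09×4.4 + 0.06×11.5 = 7.0140
Highest R₀: strategy Q with 7.0140.

7.01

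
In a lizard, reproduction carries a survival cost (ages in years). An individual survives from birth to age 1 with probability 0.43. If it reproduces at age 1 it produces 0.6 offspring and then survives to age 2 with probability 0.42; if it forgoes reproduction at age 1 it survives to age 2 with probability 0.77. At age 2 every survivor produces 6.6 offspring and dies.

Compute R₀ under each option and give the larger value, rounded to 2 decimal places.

breed at age 1: R₀ = 0.43 × (0.6 + 0.42 × 6.6) = 0.43 × 3.3720 = 1.4500
delay to age 2: R₀ = 0.43 × (0.77 × 6.6) = 0.43 × 5.0820 = 2.1853
Higher: delay to age 2 (2.1853).

2.19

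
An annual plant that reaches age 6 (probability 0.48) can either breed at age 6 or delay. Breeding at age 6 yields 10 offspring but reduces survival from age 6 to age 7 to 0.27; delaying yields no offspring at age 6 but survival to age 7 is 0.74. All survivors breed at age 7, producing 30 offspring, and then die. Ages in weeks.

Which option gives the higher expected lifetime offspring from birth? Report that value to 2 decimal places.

breed at age 6: R₀ = 0.48 × (10 + 0.27 × 30) = 0.48 × 18.1000 = 8.6880
delay to age 7: R₀ = 0.48 × (0.74 × 30) = 0.48 × 22.2000 = 10.6560
Higher: delay to age 7 (10.6560).

10.66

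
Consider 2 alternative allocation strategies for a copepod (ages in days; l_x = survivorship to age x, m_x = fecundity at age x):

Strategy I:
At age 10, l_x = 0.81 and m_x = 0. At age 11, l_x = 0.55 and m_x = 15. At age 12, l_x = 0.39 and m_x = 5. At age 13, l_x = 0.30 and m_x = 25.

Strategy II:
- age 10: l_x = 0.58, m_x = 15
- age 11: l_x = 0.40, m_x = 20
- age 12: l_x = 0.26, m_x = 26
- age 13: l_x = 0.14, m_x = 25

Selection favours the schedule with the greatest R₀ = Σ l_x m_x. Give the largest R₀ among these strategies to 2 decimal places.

Strategy I: R₀ = 0.81×0 + 0.55×15 + 0.39×5 + 0.30×25 = 17.7000
Strategy II: R₀ = 0.58×15 + 0.40×20 + 0.26×26 + 0.14×25 = 26.9600
Highest R₀: strategy II with 26.9600.

26.96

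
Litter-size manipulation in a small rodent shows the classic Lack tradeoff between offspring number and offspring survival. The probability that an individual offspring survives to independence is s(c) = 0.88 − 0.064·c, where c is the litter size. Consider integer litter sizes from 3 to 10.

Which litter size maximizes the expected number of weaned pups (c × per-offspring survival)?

7

Expected weaned pups = c × s(c):
  c=3: 3 × 0.688 = 2.064
  c=4: 4 × 0.624 = 2.496
  c=5: 5 × 0.560 = 2.800
  c=6: 6 × 0.496 = 2.976
  c=7: 7 × 0.432 = 3.024
  c=8: 8 × 0.368 = 2.944
  c=9: 9 × 0.304 = 2.736
  c=10: 10 × 0.240 = 2.400
Maximum at c = 7 (3.024 weaned pups).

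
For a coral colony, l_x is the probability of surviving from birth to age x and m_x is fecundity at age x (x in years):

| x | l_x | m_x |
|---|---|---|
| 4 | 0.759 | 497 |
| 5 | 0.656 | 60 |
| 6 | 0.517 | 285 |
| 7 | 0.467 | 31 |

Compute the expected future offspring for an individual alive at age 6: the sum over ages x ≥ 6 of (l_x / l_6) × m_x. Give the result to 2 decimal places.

l_6 = 0.517. Conditional survival from age 6 to x is l_x / l_6.
  x=6: (0.517/0.517) × 285 = 285.0000
  x=7: (0.467/0.517) × 31 = 28.0019
Sum = 285.0000 + 28.0019 = 313.0019

313.00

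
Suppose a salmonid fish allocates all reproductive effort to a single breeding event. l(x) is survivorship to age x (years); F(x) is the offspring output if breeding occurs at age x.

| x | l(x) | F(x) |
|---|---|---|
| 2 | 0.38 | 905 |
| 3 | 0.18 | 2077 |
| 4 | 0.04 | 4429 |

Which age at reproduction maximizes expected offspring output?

Expected offspring if breeding at age x = l(x) × F(x):
  age 2: 0.38 × 905 = 343.900
  age 3: 0.18 × 2077 = 373.860
  age 4: 0.04 × 4429 = 177.160
Maximum at age 3 (373.860).

3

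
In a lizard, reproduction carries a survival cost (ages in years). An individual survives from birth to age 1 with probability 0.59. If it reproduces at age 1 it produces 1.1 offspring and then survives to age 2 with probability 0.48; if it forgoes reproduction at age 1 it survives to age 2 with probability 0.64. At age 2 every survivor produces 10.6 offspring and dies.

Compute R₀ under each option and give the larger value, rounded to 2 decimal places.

4.00

breed at age 1: R₀ = 0.59 × (1.1 + 0.48 × 10.6) = 0.59 × 6.1880 = 3.6509
delay to age 2: R₀ = 0.59 × (0.64 × 10.6) = 0.59 × 6.7840 = 4.0026
Higher: delay to age 2 (4.0026).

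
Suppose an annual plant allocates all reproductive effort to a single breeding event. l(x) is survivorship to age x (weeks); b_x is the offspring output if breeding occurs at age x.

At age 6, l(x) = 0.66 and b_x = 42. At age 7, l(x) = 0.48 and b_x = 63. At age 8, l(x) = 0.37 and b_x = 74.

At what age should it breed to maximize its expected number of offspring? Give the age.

7

Expected offspring if breeding at age x = l(x) × b_x:
  age 6: 0.66 × 42 = 27.720
  age 7: 0.48 × 63 = 30.240
  age 8: 0.37 × 74 = 27.380
Maximum at age 7 (30.240).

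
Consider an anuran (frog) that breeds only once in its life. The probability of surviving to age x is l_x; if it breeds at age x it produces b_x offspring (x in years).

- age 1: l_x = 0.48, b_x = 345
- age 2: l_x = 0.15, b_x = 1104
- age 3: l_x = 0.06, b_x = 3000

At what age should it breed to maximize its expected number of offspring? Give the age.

Expected offspring if breeding at age x = l_x × b_x:
  age 1: 0.48 × 345 = 165.600
  age 2: 0.15 × 1104 = 165.600
  age 3: 0.06 × 3000 = 180.000
Maximum at age 3 (180.000).

3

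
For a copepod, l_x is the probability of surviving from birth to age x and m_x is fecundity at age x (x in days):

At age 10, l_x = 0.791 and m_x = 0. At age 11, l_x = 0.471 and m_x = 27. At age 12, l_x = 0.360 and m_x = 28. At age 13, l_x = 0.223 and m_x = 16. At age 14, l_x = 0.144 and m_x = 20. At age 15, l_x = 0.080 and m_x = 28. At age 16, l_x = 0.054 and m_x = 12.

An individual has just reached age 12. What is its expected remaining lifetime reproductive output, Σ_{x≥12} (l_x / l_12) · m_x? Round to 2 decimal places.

53.93

l_12 = 0.360. Conditional survival from age 12 to x is l_x / l_12.
  x=12: (0.360/0.360) × 28 = 28.0000
  x=13: (0.223/0.360) × 16 = 9.9111
  x=14: (0.144/0.360) × 20 = 8.0000
  x=15: (0.080/0.360) × 28 = 6.2222
  x=16: (0.054/0.360) × 12 = 1.8000
Sum = 28.0000 + 9.9111 + 8.0000 + 6.2222 + 1.8000 = 53.9333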